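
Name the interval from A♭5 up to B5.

augmented second

The letter names run A→B, a span of 1 letter step, so the interval is some kind of second.
Ab to B is 3 semitones. A major second is 2, so 3 makes it augmented.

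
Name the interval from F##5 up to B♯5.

Counting letters F–G–A–B gives a fourth.
F##→B# = 5 semitones, exactly the perfect fourth.

perfect fourth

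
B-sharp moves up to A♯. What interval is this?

minor seventh

Counting letters B–C–D–E–F–G–A gives a seventh.
B#→A# = 10 semitones, 1 narrower than the major seventh (11), so minor.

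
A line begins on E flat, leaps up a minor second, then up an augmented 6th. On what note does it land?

D

A minor second up from Eb is Fb (letter F, 1 semitone up).
An augmented sixth up from Fb is D (letter D, 10 semitones up).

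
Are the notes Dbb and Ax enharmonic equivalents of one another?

No

Dbb is pitch class 0; A## is pitch class 11.
The pitch classes differ (0 vs. 11), so they are not enharmonic equivalents.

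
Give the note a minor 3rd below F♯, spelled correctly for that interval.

D#

F down a major third is Db, so the target letter is D.
From F#, a minor third is 3 semitones down: D#.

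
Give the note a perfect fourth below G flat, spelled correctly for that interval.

Db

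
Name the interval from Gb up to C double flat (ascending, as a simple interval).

diminished fourth

Counting letters G–A–B–C gives a fourth.
Gb→Cbb = 4 semitones, 1 narrower than the perfect fourth (5), so diminished.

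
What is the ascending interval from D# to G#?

Counting letters D–E–F–G gives a fourth.
D#→G# = 5 semitones, exactly the perfect fourth.

perfect fourth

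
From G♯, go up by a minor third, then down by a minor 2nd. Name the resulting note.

A minor third up from G# is B (letter B, 3 semitones up).
A minor second down from B is A# (letter A, 1 semitone down).

A#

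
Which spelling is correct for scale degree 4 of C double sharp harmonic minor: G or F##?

Each scale degree takes a distinct letter name. Degree 4 of a scale on C must use the letter F.
F## and G are enharmonically the same pitch, but only F## uses the letter F, so it is the correct spelling here.

F##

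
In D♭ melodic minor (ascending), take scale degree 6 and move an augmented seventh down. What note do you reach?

Cbb

Scale degree 6 of Db melodic minor (ascending) is Bb.
An augmented seventh (12 semitones) below Bb lands on the letter C, giving Cbb.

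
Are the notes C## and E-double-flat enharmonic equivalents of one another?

Yes

C## is pitch class 2; Ebb is pitch class 2.
All spellings map to pitch class 2, so they are enharmonically equivalent.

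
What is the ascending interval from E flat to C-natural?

major sixth

Counting letters E–F–G–A–B–C gives a sixth.
Eb→C = 9 semitones, exactly the major sixth.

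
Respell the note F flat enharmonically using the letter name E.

E

Fb is pitch class 4. The letter E alone is pitch class 4.
Pitch class 4 on E needs no accidental: E.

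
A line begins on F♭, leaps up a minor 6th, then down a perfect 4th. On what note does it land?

Abb

A minor sixth up from Fb is Dbb (letter D, 8 semitones up).
A perfect fourth down from Dbb is Abb (letter A, 5 semitones down).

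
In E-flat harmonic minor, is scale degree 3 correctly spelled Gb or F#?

Gb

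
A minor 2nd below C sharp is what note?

A second below C lands on the letter B.
A minor second spans 1 semitone, so C# moves to pitch class 0. On the letter B that is B#.

B#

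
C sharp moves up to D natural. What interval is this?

Counting letters C–D gives a second.
C#→D = 1 semitone, 1 narrower than the major second (2), so minor.

minor second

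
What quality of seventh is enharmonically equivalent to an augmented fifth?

doubly diminished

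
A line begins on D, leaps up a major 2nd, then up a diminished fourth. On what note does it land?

Ab

A major second up from D is E (letter E, 2 semitones up).
A diminished fourth up from E is Ab (letter A, 4 semitones up).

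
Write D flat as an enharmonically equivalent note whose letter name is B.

B##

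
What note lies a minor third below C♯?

A third below C lands on the letter A.
A minor third spans 3 semitones, so C# moves to pitch class 10. On the letter A that is A#.

A#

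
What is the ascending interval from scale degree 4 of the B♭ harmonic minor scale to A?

augmented fourth

Scale degree 4 of Bb harmonic minor is Eb.
Eb up to A: letters E→A make it a fourth; 6 semitones makes it augmented.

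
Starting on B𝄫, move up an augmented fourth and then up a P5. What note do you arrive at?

An augmented fourth up from Bbb is Eb (letter E, 6 semitones up).
A perfect fifth up from Eb is Bb (letter B, 7 semitones up).

Bb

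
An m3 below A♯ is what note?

F##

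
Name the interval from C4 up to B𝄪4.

doubly augmented seventh

The letter names run C→B, a span of 6 letter steps, so the interval is some kind of seventh.
C to B## is 13 semitones. A major seventh is 11, so 13 makes it doubly augmented.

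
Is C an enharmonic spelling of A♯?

No

C is pitch class 0; A# is pitch class 10.
The pitch classes differ (0 vs. 10), so they are not enharmonic equivalents.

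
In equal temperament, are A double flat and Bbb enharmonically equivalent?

No

Two spellings are enharmonically equivalent only if they share a pitch class.
Here Abb → 7, Bbb → 9; 7 ≠ 9, so they are not.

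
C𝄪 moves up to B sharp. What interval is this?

minor seventh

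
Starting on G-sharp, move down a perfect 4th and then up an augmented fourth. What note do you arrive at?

A perfect fourth down from G# is D# (letter D, 5 semitones down).
An augmented fourth up from D# is G## (letter G, 6 semitones up).

G##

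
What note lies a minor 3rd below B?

G#

B down a major third is G, so the target letter is G.
From B, a minor third is 3 semitones down: G#.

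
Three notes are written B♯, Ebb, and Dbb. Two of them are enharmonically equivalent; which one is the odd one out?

Ebb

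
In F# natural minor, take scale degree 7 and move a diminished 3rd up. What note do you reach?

Gb

Scale degree 7 of F# natural minor is E.
A diminished third (2 semitones) above E lands on the letter G, giving Gb.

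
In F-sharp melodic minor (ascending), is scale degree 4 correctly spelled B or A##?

Each scale degree takes a distinct letter name. Degree 4 of a scale on F must use the letter B.
B and A## are enharmonically the same pitch, but only B uses the letter B, so it is the correct spelling here.

B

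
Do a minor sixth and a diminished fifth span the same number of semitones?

No

A minor sixth spans 8 semitones; a diminished fifth spans 6.
The spans differ, so they are not enharmonic equivalents.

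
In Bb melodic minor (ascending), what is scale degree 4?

Degree 4 takes the letter 3 steps above B, which is E.
In melodic minor (ascending), degree 4 sits 5 semitones above the tonic. Bb + 5 semitones is pitch class 3, spelled on E as Eb.

Eb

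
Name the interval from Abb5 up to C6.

augmented third

The letter names run A→C, a span of 2 letter steps, so the interval is some kind of third.
Abb to C is 5 semitones. A major third is 4, so 5 makes it augmented.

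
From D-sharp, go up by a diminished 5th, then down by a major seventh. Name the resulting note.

A diminished fifth up from D# is A (letter A, 6 semitones up).
A major seventh down from A is Bb (letter B, 11 semitones down).

Bb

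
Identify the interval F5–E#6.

The letter names run F→E, a span of 6 letter steps, so the interval is some kind of seventh.
F to E# is 12 semitones. A major seventh is 11, so 12 makes it augmented.

augmented seventh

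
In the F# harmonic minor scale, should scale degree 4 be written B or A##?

Each scale degree takes a distinct letter name. Degree 4 of a scale on F must use the letter B.
B and A## are enharmonically the same pitch, but only B uses the letter B, so it is the correct spelling here.

B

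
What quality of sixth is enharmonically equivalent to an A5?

minor

An augmented fifth spans 8 semitones.
A sixth spanning 8 semitones is minor (the major sixth is 9).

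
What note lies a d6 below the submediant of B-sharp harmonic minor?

B##

The submediant of B# harmonic minor is G#.
A diminished sixth (7 semitones) below G# lands on the letter B, giving B##.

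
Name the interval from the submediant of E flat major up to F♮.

The submediant of Eb major is C.
C up to F: letters C→F make it a fourth; 5 semitones makes it perfect.

perfect fourth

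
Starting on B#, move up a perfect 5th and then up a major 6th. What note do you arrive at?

D##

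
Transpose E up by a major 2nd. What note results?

F#

A second above E lands on the letter F.
A major second spans 2 semitones, so E moves to pitch class 6. On the letter F that is F#.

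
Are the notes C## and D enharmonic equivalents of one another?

Yes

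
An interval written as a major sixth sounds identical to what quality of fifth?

doubly augmented

A major sixth spans 9 semitones.
A fifth spanning 9 semitones is doubly augmented (the perfect fifth is 7).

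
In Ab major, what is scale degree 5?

Eb

The Ab major scale runs Ab Bb C Db Eb F G.
Degree 5 is Eb.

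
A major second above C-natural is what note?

C up a major second is D, so the target letter is D.
From C, a major second is 2 semitones up: D.

D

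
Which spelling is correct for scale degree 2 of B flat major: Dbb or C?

C

Each scale degree takes a distinct letter name. Degree 2 of a scale on B must use the letter C.
C and Dbb are enharmonically the same pitch, but only C uses the letter C, so it is the correct spelling here.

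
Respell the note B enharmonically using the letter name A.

A##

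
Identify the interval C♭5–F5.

augmented fourth

The letter names run C→F, a span of 3 letter steps, so the interval is some kind of fourth.
Cb to F is 6 semitones. A perfect fourth is 5, so 6 makes it augmented.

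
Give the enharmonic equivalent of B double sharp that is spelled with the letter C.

Plain C sits 1 semitone below B##, so on the letter C the same pitch needs a sharp: C#.

C#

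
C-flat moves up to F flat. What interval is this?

Counting letters C–D–E–F gives a fourth.
Cb→Fb = 5 semitones, exactly the perfect fourth.

perfect fourth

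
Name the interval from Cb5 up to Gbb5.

diminished fifth

Counting letters C–D–E–F–G gives a fifth.
Cb→Gbb = 6 semitones, 1 narrower than the perfect fifth (7), so diminished.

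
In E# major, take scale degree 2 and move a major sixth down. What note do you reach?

A#

Scale degree 2 of E# major is F##.
A major sixth (9 semitones) below F## lands on the letter A, giving A#.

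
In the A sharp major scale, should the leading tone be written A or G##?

Each scale degree takes a distinct letter name. Degree 7 of a scale on A must use the letter G.
G## and A are enharmonically the same pitch, but only G## uses the letter G, so it is the correct spelling here.

G##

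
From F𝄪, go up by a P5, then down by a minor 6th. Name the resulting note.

E##

A perfect fifth up from F## is C## (letter C, 7 semitones up).
A minor sixth down from C## is E## (letter E, 8 semitones down).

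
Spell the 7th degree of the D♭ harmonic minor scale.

Degree 7 takes the letter 6 steps above D, which is C.
In harmonic minor, degree 7 sits 11 semitones above the tonic. Db + 11 semitones is pitch class 0, spelled on C as C.

C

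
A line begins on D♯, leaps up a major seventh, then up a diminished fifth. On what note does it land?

A major seventh up from D# is C## (letter C, 11 semitones up).
A diminished fifth up from C## is G# (letter G, 6 semitones up).

G#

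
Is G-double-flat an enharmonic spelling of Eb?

Gbb is pitch class 5; Eb is pitch class 3.
The pitch classes differ (5 vs. 3), so they are not enharmonic equivalents.

No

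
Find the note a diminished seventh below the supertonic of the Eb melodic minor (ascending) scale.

G#

The supertonic of Eb melodic minor (ascending) is F.
A diminished seventh (9 semitones) below F lands on the letter G, giving G#.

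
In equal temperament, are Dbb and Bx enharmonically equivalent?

No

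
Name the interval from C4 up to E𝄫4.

Counting letters C–D–E gives a third.
C→Ebb = 2 semitones, 2 narrower than the major third (4), so diminished.

diminished third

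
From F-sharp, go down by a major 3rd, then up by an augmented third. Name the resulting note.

F##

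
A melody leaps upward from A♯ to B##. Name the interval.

The letter names run A→B, a span of 1 letter step, so the interval is some kind of second.
A# to B## is 3 semitones. A major second is 2, so 3 makes it augmented.

augmented second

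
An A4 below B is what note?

A fourth below B lands on the letter F.
An augmented fourth spans 6 semitones, so B moves to pitch class 5. On the letter F that is F.

F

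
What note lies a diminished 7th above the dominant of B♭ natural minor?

Ebb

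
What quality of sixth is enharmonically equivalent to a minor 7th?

augmented

A minor seventh spans 10 semitones.
A sixth spanning 10 semitones is augmented (the major sixth is 9).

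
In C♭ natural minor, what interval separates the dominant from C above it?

The dominant of Cb natural minor is Gb.
Gb up to C: letters G→C make it a fourth; 6 semitones makes it augmented.

augmented fourth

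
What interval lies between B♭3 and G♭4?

The letter names run B→G, a span of 5 letter steps, so the interval is some kind of sixth.
Bb to Gb is 8 semitones. A major sixth is 9, so 8 makes it minor.

minor sixth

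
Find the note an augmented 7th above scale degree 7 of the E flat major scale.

C##

Scale degree 7 of Eb major is D.
An augmented seventh (12 semitones) above D lands on the letter C, giving C##.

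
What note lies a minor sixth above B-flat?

Gb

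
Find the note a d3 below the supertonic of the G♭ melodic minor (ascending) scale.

The supertonic of Gb melodic minor (ascending) is Ab.
A diminished third (2 semitones) below Ab lands on the letter F, giving F#.

F#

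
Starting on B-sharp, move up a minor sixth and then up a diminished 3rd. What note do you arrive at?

Bb

A minor sixth up from B# is G# (letter G, 8 semitones up).
A diminished third up from G# is Bb (letter B, 2 semitones up).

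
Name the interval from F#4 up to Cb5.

The letter names run F→C, a span of 4 letter steps, so the interval is some kind of fifth.
F# to Cb is 5 semitones. A perfect fifth is 7, so 5 makes it doubly diminished.

doubly diminished fifth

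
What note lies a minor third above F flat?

Abb

F up a major third is A, so the target letter is A.
From Fb, a minor third is 3 semitones up: Abb.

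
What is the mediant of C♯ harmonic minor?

E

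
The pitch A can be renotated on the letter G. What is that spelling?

A is pitch class 9. The letter G alone is pitch class 7.
To reach pitch class 9 from G requires an offset of +2 semitones, i.e. double sharp: G##.

G##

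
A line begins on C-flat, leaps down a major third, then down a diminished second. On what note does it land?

A major third down from Cb is Abb (letter A, 4 semitones down).
A diminished second down from Abb is G (letter G, 0 semitones down).

G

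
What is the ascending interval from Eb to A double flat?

diminished fourth

The letter names run E→A, a span of 3 letter steps, so the interval is some kind of fourth.
Eb to Abb is 4 semitones. A perfect fourth is 5, so 4 makes it diminished.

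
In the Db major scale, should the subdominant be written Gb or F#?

Gb

Each scale degree takes a distinct letter name. Degree 4 of a scale on D must use the letter G.
Gb and F# are enharmonically the same pitch, but only Gb uses the letter G, so it is the correct spelling here.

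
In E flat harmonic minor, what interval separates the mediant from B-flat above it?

major third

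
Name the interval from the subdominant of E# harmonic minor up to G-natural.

diminished seventh

The subdominant of E# harmonic minor is A#.
A# up to G: letters A→G make it a seventh; 9 semitones makes it diminished.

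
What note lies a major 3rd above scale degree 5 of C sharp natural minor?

Scale degree 5 of C# natural minor is G#.
A major third (4 semitones) above G# lands on the letter B, giving B#.

B#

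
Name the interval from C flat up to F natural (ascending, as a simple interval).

augmented fourth

The letter names run C→F, a span of 3 letter steps, so the interval is some kind of fourth.
Cb to F is 6 semitones. A perfect fourth is 5, so 6 makes it augmented.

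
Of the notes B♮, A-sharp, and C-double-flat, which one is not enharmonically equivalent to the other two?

B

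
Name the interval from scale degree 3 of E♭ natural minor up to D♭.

perfect fifth

Scale degree 3 of Eb natural minor is Gb.
Gb up to Db: letters G→D make it a fifth; 7 semitones makes it perfect.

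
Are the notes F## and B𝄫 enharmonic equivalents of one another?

Two spellings are enharmonically equivalent only if they share a pitch class.
Here F## → 7, Bbb → 9; 7 ≠ 9, so they are not.

No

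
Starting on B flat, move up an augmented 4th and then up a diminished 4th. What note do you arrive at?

Ab

An augmented fourth up from Bb is E (letter E, 6 semitones up).
A diminished fourth up from E is Ab (letter A, 4 semitones up).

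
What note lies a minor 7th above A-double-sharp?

A seventh above A lands on the letter G.
A minor seventh spans 10 semitones, so A## moves to pitch class 9. On the letter G that is G##.

G##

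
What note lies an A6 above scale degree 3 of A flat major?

A#

Scale degree 3 of Ab major is C.
An augmented sixth (10 semitones) above C lands on the letter A, giving A#.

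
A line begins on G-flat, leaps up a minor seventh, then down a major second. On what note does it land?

Ebb

A minor seventh up from Gb is Fb (letter F, 10 semitones up).
A major second down from Fb is Ebb (letter E, 2 semitones down).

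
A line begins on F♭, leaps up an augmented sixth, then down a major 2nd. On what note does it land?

C

An augmented sixth up from Fb is D (letter D, 10 semitones up).
A major second down from D is C (letter C, 2 semitones down).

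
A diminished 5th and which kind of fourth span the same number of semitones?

A diminished fifth spans 6 semitones.
A fourth spanning 6 semitones is augmented (the perfect fourth is 5).

augmented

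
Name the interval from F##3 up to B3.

diminished fourth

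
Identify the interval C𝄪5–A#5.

minor sixth

Counting letters C–D–E–F–G–A gives a sixth.
C##→A# = 8 semitones, 1 narrower than the major sixth (9), so minor.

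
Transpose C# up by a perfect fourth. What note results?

C up a perfect fourth is F, so the target letter is F.
From C#, a perfect fourth is 5 semitones up: F#.

F#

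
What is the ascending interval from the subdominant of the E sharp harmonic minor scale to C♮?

diminished third

The subdominant of E# harmonic minor is A#.
A# up to C: letters A→C make it a third; 2 semitones makes it diminished.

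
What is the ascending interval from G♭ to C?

The letter names run G→C, a span of 3 letter steps, so the interval is some kind of fourth.
Gb to C is 6 semitones. A perfect fourth is 5, so 6 makes it augmented.

augmented fourth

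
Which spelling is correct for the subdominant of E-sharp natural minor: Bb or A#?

Each scale degree takes a distinct letter name. Degree 4 of a scale on E must use the letter A.
A# and Bb are enharmonically the same pitch, but only A# uses the letter A, so it is the correct spelling here.

A#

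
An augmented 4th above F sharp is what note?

F up a perfect fourth is Bb, so the target letter is B.
From F#, an augmented fourth is 6 semitones up: B#.

B#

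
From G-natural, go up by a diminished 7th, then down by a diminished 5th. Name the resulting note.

A diminished seventh up from G is Fb (letter F, 9 semitones up).
A diminished fifth down from Fb is Bb (letter B, 6 semitones down).

Bb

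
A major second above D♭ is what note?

D up a major second is E, so the target letter is E.
From Db, a major second is 2 semitones up: Eb.

Eb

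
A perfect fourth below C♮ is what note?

C down a perfect fourth is G, so the target letter is G.
From C, a perfect fourth is 5 semitones down: G.

G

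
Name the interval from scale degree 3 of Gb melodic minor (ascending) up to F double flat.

Scale degree 3 of Gb melodic minor (ascending) is Bbb.
Bbb up to Fbb: letters B→F make it a fifth; 6 semitones makes it diminished.

diminished fifth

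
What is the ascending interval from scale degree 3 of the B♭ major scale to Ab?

diminished fifth

Scale degree 3 of Bb major is D.
D up to Ab: letters D→A make it a fifth; 6 semitones makes it diminished.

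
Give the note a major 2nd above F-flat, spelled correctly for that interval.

A second above F lands on the letter G.
A major second spans 2 semitones, so Fb moves to pitch class 6. On the letter G that is Gb.

Gb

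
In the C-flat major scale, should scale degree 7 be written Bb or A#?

Bb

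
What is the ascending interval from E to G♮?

minor third

Counting letters E–F–G gives a third.
E→G = 3 semitones, 1 narrower than the major third (4), so minor.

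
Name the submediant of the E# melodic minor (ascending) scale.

C##

The E# melodic minor (ascending) scale runs E# F## G# A# B# C## D##.
Degree 6 is C##.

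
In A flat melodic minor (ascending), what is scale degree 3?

Degree 3 takes the letter 2 steps above A, which is C.
In melodic minor (ascending), degree 3 sits 3 semitones above the tonic. Ab + 3 semitones is pitch class 11, spelled on C as Cb.

Cb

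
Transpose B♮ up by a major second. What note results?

C#

A second above B lands on the letter C.
A major second spans 2 semitones, so B moves to pitch class 1. On the letter C that is C#.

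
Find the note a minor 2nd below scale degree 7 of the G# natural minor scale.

Scale degree 7 of G# natural minor is F#.
A minor second (1 semitone) below F# lands on the letter E, giving E#.

E#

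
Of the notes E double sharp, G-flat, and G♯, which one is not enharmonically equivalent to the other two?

G#

In 12-tone equal temperament, enharmonic equivalents share a pitch class. E## is pitch class 6; Gb is pitch class 6; G# is pitch class 8.
E## and Gb share pitch class 6, while G# is pitch class 8.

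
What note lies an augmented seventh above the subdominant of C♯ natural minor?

The subdominant of C# natural minor is F#.
An augmented seventh (12 semitones) above F# lands on the letter E, giving E##.

E##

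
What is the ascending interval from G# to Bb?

The letter names run G→B, a span of 2 letter steps, so the interval is some kind of third.
G# to Bb is 2 semitones. A major third is 4, so 2 makes it diminished.

diminished third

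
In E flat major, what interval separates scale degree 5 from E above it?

Scale degree 5 of Eb major is Bb.
Bb up to E: letters B→E make it a fourth; 6 semitones makes it augmented.

augmented fourth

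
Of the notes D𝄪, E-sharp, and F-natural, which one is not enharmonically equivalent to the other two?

D##

In 12-tone equal temperament, enharmonic equivalents share a pitch class. D## is pitch class 4; E# is pitch class 5; F is pitch class 5.
E# and F share pitch class 5, while D## is pitch class 4.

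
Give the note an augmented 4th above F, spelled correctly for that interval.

B

F up a perfect fourth is Bb, so the target letter is B.
From F, an augmented fourth is 6 semitones up: B.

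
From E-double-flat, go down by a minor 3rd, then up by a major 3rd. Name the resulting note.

A minor third down from Ebb is Cb (letter C, 3 semitones down).
A major third up from Cb is Eb (letter E, 4 semitones up).

Eb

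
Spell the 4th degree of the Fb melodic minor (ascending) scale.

Bbb

Degree 4 takes the letter 3 steps above F, which is B.
In melodic minor (ascending), degree 4 sits 5 semitones above the tonic. Fb + 5 semitones is pitch class 9, spelled on B as Bbb.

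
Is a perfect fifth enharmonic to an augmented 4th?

A perfect fifth spans 7 semitones; an augmented fourth spans 6.
The spans differ, so they are not enharmonic equivalents.

No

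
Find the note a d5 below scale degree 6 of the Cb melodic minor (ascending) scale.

Scale degree 6 of Cb melodic minor (ascending) is Ab.
A diminished fifth (6 semitones) below Ab lands on the letter D, giving D.

D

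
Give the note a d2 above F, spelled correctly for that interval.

A second above F lands on the letter G.
A diminished second spans 0 semitones, so F moves to pitch class 5. On the letter G that is Gbb.

Gbb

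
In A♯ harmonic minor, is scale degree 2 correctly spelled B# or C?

B#

Each scale degree takes a distinct letter name. Degree 2 of a scale on A must use the letter B.
B# and C are enharmonically the same pitch, but only B# uses the letter B, so it is the correct spelling here.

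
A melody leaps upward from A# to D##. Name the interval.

Counting letters A–B–C–D gives a fourth.
A#→D## = 6 semitones, 1 wider than the perfect fourth (5), so augmented.

augmented fourth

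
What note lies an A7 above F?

E#

F up a major seventh is E, so the target letter is E.
From F, an augmented seventh is 12 semitones up: E#.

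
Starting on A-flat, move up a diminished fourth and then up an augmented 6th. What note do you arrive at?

A diminished fourth up from Ab is Dbb (letter D, 4 semitones up).
An augmented sixth up from Dbb is Bb (letter B, 10 semitones up).

Bb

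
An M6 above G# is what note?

G up a major sixth is E, so the target letter is E.
From G#, a major sixth is 9 semitones up: E#.

E#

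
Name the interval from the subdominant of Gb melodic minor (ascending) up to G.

The subdominant of Gb melodic minor (ascending) is Cb.
Cb up to G: letters C→G make it a fifth; 8 semitones makes it augmented.

augmented fifth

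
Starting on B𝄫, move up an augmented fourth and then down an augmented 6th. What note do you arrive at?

Gbb

An augmented fourth up from Bbb is Eb (letter E, 6 semitones up).
An augmented sixth down from Eb is Gbb (letter G, 10 semitones down).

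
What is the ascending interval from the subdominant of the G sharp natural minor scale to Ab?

diminished sixth

The subdominant of G# natural minor is C#.
C# up to Ab: letters C→A make it a sixth; 7 semitones makes it diminished.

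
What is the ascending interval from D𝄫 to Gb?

augmented fourth

Counting letters D–E–F–G gives a fourth.
Dbb→Gb = 6 semitones, 1 wider than the perfect fourth (5), so augmented.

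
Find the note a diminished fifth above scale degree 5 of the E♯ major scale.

F#

Scale degree 5 of E# major is B#.
A diminished fifth (6 semitones) above B# lands on the letter F, giving F#.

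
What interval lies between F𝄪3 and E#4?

minor seventh

The letter names run F→E, a span of 6 letter steps, so the interval is some kind of seventh.
F## to E# is 10 semitones. A major seventh is 11, so 10 makes it minor.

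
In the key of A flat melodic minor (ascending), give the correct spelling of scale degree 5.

Degree 5 takes the letter 4 steps above A, which is E.
In melodic minor (ascending), degree 5 sits 7 semitones above the tonic. Ab + 7 semitones is pitch class 3, spelled on E as Eb.

Eb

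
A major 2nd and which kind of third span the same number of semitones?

diminished

A major second spans 2 semitones.
A third spanning 2 semitones is diminished (the major third is 4).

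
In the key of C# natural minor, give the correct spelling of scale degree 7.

B

Degree 7 takes the letter 6 steps above C, which is B.
In natural minor, degree 7 sits 10 semitones above the tonic. C# + 10 semitones is pitch class 11, spelled on B as B.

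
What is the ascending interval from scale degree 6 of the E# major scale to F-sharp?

Scale degree 6 of E# major is C##.
C## up to F#: letters C→F make it a fourth; 4 semitones makes it diminished.

diminished fourth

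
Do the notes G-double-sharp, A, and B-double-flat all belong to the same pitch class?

Yes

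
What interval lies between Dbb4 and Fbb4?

minor third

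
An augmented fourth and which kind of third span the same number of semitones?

An augmented fourth spans 6 semitones.
A third spanning 6 semitones is doubly augmented (the major third is 4).

doubly augmented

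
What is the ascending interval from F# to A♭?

Counting letters F–G–A gives a third.
F#→Ab = 2 semitones, 2 narrower than the major third (4), so diminished.

diminished third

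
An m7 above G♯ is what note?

A seventh above G lands on the letter F.
A minor seventh spans 10 semitones, so G# moves to pitch class 6. On the letter F that is F#.

F#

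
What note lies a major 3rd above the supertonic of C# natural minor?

F##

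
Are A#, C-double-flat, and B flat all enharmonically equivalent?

A# is pitch class 10; Cbb is pitch class 10; Bb is pitch class 10.
All spellings map to pitch class 10, so they are enharmonically equivalent.

Yes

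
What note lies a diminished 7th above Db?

Cbb

D up a major seventh is C#, so the target letter is C.
From Db, a diminished seventh is 9 semitones up: Cbb.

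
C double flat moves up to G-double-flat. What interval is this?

perfect fifth

The letter names run C→G, a span of 4 letter steps, so the interval is some kind of fifth.
Cbb to Gbb is 7 semitones. A perfect fifth is 7, so 7 makes it perfect.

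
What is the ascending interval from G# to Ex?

Counting letters G–A–B–C–D–E gives a sixth.
G#→E## = 10 semitones, 1 wider than the major sixth (9), so augmented.

augmented sixth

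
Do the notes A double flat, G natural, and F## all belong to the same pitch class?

Abb is pitch class 7; G is pitch class 7; F## is pitch class 7.
All spellings map to pitch class 7, so they are enharmonically equivalent.

Yes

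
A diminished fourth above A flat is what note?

A up a perfect fourth is D, so the target letter is D.
From Ab, a diminished fourth is 4 semitones up: Dbb.

Dbb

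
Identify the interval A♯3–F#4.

minor sixth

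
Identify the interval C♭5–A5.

augmented sixth

The letter names run C→A, a span of 5 letter steps, so the interval is some kind of sixth.
Cb to A is 10 semitones. A major sixth is 9, so 10 makes it augmented.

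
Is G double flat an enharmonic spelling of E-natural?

Two spellings are enharmonically equivalent only if they share a pitch class.
Here Gbb → 5, E → 4; 4 ≠ 5, so they are not.

No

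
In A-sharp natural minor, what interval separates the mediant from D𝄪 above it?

The mediant of A# natural minor is C#.
C# up to D##: letters C→D make it a second; 3 semitones makes it augmented.

augmented second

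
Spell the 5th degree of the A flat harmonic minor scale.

Eb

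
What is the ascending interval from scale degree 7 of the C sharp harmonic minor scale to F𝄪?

perfect fifth

Scale degree 7 of C# harmonic minor is B#.
B# up to F##: letters B→F make it a fifth; 7 semitones makes it perfect.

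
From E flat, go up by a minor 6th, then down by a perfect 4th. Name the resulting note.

Gb

A minor sixth up from Eb is Cb (letter C, 8 semitones up).
A perfect fourth down from Cb is Gb (letter G, 5 semitones down).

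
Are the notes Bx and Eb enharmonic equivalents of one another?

B## is pitch class 1; Eb is pitch class 3.
The pitch classes differ (1 vs. 3), so they are not enharmonic equivalents.

No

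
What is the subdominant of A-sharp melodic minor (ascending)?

Degree 4 takes the letter 3 steps above A, which is D.
In melodic minor (ascending), degree 4 sits 5 semitones above the tonic. A# + 5 semitones is pitch class 3, spelled on D as D#.

D#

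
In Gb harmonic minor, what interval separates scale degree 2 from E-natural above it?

Scale degree 2 of Gb harmonic minor is Ab.
Ab up to E: letters A→E make it a fifth; 8 semitones makes it augmented.

augmented fifth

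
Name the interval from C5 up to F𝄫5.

doubly diminished fourth

The letter names run C→F, a span of 3 letter steps, so the interval is some kind of fourth.
C to Fbb is 3 semitones. A perfect fourth is 5, so 3 makes it doubly diminished.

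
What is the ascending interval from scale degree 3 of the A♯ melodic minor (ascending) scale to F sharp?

perfect fourth

Scale degree 3 of A# melodic minor (ascending) is C#.
C# up to F#: letters C→F make it a fourth; 5 semitones makes it perfect.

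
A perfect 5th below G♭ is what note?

Cb

G down a perfect fifth is C, so the target letter is C.
From Gb, a perfect fifth is 7 semitones down: Cb.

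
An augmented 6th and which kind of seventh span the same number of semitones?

minor

An augmented sixth spans 10 semitones.
A seventh spanning 10 semitones is minor (the major seventh is 11).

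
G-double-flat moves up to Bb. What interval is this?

augmented third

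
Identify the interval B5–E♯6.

augmented fourth

The letter names run B→E, a span of 3 letter steps, so the interval is some kind of fourth.
B to E# is 6 semitones. A perfect fourth is 5, so 6 makes it augmented.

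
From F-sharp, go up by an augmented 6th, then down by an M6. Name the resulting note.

F##

An augmented sixth up from F# is D## (letter D, 10 semitones up).
A major sixth down from D## is F## (letter F, 9 semitones down).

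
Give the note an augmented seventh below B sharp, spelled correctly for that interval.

C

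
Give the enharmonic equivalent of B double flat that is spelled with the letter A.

A

Plain A sits at the same pitch as Bbb, so on the letter A the same pitch needs a natural: A.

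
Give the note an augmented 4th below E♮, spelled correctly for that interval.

A fourth below E lands on the letter B.
An augmented fourth spans 6 semitones, so E moves to pitch class 10. On the letter B that is Bb.

Bb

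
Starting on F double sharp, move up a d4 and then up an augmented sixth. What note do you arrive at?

G##

A diminished fourth up from F## is B (letter B, 4 semitones up).
An augmented sixth up from B is G## (letter G, 10 semitones up).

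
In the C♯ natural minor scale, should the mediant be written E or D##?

E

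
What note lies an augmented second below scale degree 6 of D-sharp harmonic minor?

Ab

Scale degree 6 of D# harmonic minor is B.
An augmented second (3 semitones) below B lands on the letter A, giving Ab.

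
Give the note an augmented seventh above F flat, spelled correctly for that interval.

E

A seventh above F lands on the letter E.
An augmented seventh spans 12 semitones, so Fb moves to pitch class 4. On the letter E that is E.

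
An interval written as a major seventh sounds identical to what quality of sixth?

A major seventh spans 11 semitones.
A sixth spanning 11 semitones is doubly augmented (the major sixth is 9).

doubly augmented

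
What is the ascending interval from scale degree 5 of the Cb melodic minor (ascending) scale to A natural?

Scale degree 5 of Cb melodic minor (ascending) is Gb.
Gb up to A: letters G→A make it a second; 3 semitones makes it augmented.

augmented second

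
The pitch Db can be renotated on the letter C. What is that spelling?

Db is pitch class 1. The letter C alone is pitch class 0.
To reach pitch class 1 from C requires an offset of +1 semitone, i.e. sharp: C#.

C#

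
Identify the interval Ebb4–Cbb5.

minor sixth

The letter names run E→C, a span of 5 letter steps, so the interval is some kind of sixth.
Ebb to Cbb is 8 semitones. A major sixth is 9, so 8 makes it minor.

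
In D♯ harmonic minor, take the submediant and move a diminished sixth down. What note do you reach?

The submediant of D# harmonic minor is B.
A diminished sixth (7 semitones) below B lands on the letter D, giving D##.

D##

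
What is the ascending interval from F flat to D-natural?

Counting letters F–G–A–B–C–D gives a sixth.
Fb→D = 10 semitones, 1 wider than the major sixth (9), so augmented.

augmented sixth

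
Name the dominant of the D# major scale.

A#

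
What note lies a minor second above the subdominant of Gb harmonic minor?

The subdominant of Gb harmonic minor is Cb.
A minor second (1 semitone) above Cb lands on the letter D, giving Dbb.

Dbb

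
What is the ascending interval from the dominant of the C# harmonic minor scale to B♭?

The dominant of C# harmonic minor is G#.
G# up to Bb: letters G→B make it a third; 2 semitones makes it diminished.

diminished third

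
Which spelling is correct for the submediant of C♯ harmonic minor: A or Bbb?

A

Each scale degree takes a distinct letter name. Degree 6 of a scale on C must use the letter A.
A and Bbb are enharmonically the same pitch, but only A uses the letter A, so it is the correct spelling here.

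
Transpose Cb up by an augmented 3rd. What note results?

E

A third above C lands on the letter E.
An augmented third spans 5 semitones, so Cb moves to pitch class 4. On the letter E that is E.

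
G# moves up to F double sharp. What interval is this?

Counting letters G–A–B–C–D–E–F gives a seventh.
G#→F## = 11 semitones, exactly the major seventh.

major seventh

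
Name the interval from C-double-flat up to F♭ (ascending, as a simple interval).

augmented fourth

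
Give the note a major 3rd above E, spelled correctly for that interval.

G#

A third above E lands on the letter G.
A major third spans 4 semitones, so E moves to pitch class 8. On the letter G that is G#.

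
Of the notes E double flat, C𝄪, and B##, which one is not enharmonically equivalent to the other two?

In 12-tone equal temperament, enharmonic equivalents share a pitch class. Ebb is pitch class 2; C## is pitch class 2; B## is pitch class 1.
Ebb and C## share pitch class 2, while B## is pitch class 1.

B##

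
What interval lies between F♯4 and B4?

perfect fourth

Counting letters F–G–A–B gives a fourth.
F#→B = 5 semitones, exactly the perfect fourth.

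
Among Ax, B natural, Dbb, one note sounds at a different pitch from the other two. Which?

Dbb

In 12-tone equal temperament, enharmonic equivalents share a pitch class. A## is pitch class 11; B is pitch class 11; Dbb is pitch class 0.
A## and B share pitch class 11, while Dbb is pitch class 0.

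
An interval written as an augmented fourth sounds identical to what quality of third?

doubly augmented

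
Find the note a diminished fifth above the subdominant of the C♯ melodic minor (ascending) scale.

The subdominant of C# melodic minor (ascending) is F#.
A diminished fifth (6 semitones) above F# lands on the letter C, giving C.

C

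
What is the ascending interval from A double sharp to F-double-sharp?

Counting letters A–B–C–D–E–F gives a sixth.
A##→F## = 8 semitones, 1 narrower than the major sixth (9), so minor.

minor sixth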